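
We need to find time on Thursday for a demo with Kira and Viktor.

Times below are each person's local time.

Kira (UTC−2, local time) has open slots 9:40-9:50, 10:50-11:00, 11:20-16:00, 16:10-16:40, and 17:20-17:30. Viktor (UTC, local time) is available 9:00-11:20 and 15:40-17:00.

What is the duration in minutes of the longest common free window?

Kira → UTC: 11:40–11:50, 12:50–13:00, 13:20–18:00, 18:10–18:40, 19:20–19:30.
Viktor → UTC: 09:00–11:20, 15:40–17:00.
Kira ∩ Viktor: 15:40–17:00.
Single common window of 80 minutes.

80 minutes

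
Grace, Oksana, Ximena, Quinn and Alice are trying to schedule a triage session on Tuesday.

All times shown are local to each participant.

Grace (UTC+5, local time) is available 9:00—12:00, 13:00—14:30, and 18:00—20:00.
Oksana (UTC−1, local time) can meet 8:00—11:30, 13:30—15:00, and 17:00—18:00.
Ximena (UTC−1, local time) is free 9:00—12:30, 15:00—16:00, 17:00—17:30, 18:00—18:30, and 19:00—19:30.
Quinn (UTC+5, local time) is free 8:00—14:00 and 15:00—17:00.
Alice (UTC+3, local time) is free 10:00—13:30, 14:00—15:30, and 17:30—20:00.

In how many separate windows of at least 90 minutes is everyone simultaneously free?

0

Grace → UTC: 04:00–07:00, 08:00–09:30, 13:00–15:00.
Oksana → UTC: 09:00–12:30, 14:30–16:00, 18:00–19:00.
Ximena → UTC: 10:00–13:30, 16:00–17:00, 18:00–18:30, 19:00–19:30, 20:00–20:30.
Quinn → UTC: 03:00–09:00, 10:00–12:00.
Alice → UTC: 07:00–10:30, 11:00–12:30, 14:30–17:00.
Grace ∩ Oksana: 09:00–09:30, 14:30–15:00.
Grace ∩ Oksana ∩ Ximena: (none).
Grace ∩ Oksana ∩ Ximena ∩ Quinn: (none).
Grace ∩ Oksana ∩ Ximena ∩ Quinn ∩ Alice: (none).
Windows ≥ 90 min: (none).
That's 0 windows.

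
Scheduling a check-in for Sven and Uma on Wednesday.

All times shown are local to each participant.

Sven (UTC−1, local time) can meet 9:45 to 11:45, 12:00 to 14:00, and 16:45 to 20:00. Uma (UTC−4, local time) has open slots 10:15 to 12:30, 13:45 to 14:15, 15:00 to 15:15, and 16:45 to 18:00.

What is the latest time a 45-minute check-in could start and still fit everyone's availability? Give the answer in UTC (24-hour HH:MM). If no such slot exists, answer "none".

14:15

Sven → UTC: 10:45–12:45, 13:00–15:00, 17:45–21:00.
Uma → UTC: 14:15–16:30, 17:45–18:15, 19:00–19:15, 20:45–22:00.
Sven ∩ Uma: 14:15–15:00, 17:45–18:15, 19:00–19:15, 20:45–21:00.
Windows ≥ 45 min: 14:15–15:00.
Latest start in the last window 14:15–15:00 is 15:00 − 45 min = 14:15.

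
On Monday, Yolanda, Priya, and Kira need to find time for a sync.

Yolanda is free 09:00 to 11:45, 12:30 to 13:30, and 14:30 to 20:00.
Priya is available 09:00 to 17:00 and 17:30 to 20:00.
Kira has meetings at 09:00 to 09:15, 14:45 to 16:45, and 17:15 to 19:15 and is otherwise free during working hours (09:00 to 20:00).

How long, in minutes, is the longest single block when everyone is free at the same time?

Kira free within 09:00–20:00: 09:15–14:45, 16:45–17:15, 19:15–20:00.
Yolanda ∩ Priya: 09:00–11:45, 12:30–13:30, 14:30–17:00, 17:30–20:00.
Yolanda ∩ Priya ∩ Kira: 09:15–11:45, 12:30–13:30, 14:30–14:45, 16:45–17:00, 19:15–20:00.
Common window lengths: 150, 60, 15, 15, 45 min; longest is 150.

150 minutes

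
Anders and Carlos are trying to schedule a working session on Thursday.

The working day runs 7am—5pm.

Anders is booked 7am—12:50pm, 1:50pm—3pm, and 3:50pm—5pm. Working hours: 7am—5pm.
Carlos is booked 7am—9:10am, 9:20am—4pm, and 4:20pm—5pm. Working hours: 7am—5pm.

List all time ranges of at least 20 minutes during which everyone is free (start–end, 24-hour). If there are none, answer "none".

Anders free within 07:00–17:00: 12:50–13:50, 15:00–15:50.
Carlos free within 07:00–17:00: 09:10–09:20, 16:00–16:20.
Anders ∩ Carlos: (none).
Windows ≥ 20 min: (none).

none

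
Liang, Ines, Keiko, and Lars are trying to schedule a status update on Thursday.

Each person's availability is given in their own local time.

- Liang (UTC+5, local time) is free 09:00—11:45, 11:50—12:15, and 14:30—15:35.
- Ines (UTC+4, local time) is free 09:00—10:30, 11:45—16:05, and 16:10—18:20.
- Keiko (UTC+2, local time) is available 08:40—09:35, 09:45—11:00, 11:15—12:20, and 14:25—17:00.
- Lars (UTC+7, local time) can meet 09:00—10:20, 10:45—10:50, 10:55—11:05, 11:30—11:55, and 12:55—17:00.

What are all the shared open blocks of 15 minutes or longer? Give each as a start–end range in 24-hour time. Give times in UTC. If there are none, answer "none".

09:30–10:00

Liang → UTC: 04:00–06:45, 06:50–07:15, 09:30–10:35.
Ines → UTC: 05:00–06:30, 07:45–12:05, 12:10–14:20.
Keiko → UTC: 06:40–07:35, 07:45–09:00, 09:15–10:20, 12:25–15:00.
Lars → UTC: 02:00–03:20, 03:45–03:50, 03:55–04:05, 04:30–04:55, 05:55–10:00.
Liang ∩ Ines: 05:00–06:30, 09:30–10:35.
Liang ∩ Ines ∩ Keiko: 09:30–10:20.
Liang ∩ Ines ∩ Keiko ∩ Lars: 09:30–10:00.
Windows ≥ 15 min: 09:30–10:00.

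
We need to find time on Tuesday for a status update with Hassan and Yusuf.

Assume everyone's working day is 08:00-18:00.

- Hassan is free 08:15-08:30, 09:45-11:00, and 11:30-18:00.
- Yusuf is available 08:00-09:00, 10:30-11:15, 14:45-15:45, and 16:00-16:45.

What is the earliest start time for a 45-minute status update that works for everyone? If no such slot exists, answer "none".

Hassan ∩ Yusuf: 08:15–08:30, 10:30–11:00, 14:45–15:45, 16:00–16:45.
Windows ≥ 45 min: 14:45–15:45, 16:00–16:45.
Earliest such window starts at 14:45.

14:45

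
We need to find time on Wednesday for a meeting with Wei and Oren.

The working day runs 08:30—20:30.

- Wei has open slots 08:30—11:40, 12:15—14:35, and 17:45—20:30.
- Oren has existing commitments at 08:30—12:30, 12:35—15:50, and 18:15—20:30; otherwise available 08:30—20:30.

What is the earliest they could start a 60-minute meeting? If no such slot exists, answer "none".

Oren free within 08:30–20:30: 12:30–12:35, 15:50–18:15.
Wei ∩ Oren: 12:30–12:35, 17:45–18:15.
Windows ≥ 60 min: (none).

none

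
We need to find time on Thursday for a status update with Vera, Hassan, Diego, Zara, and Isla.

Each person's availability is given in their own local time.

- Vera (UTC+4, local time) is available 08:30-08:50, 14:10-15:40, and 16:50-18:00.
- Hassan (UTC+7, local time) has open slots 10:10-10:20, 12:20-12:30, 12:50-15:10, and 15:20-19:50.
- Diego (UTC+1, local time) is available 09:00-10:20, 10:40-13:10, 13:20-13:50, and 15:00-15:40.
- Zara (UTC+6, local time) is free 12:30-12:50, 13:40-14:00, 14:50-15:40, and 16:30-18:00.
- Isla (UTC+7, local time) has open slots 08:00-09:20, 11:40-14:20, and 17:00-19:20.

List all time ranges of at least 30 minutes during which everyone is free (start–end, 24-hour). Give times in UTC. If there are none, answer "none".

10:30–11:40

Vera → UTC: 04:30–04:50, 10:10–11:40, 12:50–14:00.
Hassan → UTC: 03:10–03:20, 05:20–05:30, 05:50–08:10, 08:20–12:50.
Diego → UTC: 08:00–09:20, 09:40–12:10, 12:20–12:50, 14:00–14:40.
Zara → UTC: 06:30–06:50, 07:40–08:00, 08:50–09:40, 10:30–12:00.
Isla → UTC: 01:00–02:20, 04:40–07:20, 10:00–12:20.
Vera ∩ Hassan: 10:10–11:40.
Vera ∩ Hassan ∩ Diego: 10:10–11:40.
Vera ∩ Hassan ∩ Diego ∩ Zara: 10:30–11:40.
Vera ∩ Hassan ∩ Diego ∩ Zara ∩ Isla: 10:30–11:40.
Windows ≥ 30 min: 10:30–11:40.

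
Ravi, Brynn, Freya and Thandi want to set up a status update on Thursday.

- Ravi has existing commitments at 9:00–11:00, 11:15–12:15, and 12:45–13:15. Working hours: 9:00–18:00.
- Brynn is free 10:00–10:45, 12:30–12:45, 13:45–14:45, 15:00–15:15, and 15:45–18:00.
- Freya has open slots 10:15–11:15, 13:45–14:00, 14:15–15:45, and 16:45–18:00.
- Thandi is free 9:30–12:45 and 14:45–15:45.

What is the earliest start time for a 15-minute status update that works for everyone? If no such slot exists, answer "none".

Ravi free within 09:00–18:00: 11:00–11:15, 12:15–12:45, 13:15–18:00.
Ravi ∩ Brynn: 12:30–12:45, 13:45–14:45, 15:00–15:15, 15:45–18:00.
Ravi ∩ Brynn ∩ Freya: 13:45–14:00, 14:15–14:45, 15:00–15:15, 16:45–18:00.
Ravi ∩ Brynn ∩ Freya ∩ Thandi: 15:00–15:15.
Windows ≥ 15 min: 15:00–15:15.
Earliest such window starts at 15:00.

15:00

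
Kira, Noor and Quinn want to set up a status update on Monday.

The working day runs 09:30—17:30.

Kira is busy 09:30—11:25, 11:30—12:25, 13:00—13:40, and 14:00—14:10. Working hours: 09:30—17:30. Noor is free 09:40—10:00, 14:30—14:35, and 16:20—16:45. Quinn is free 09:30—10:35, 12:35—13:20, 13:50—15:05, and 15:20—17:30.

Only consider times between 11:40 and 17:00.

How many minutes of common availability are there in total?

Kira free within 09:30–17:30: 11:25–11:30, 12:25–13:00, 13:40–14:00, 14:10–17:30.
Kira ∩ Noor: 14:30–14:35, 16:20–16:45.
Kira ∩ Noor ∩ Quinn: 14:30–14:35, 16:20–16:45.
Restricted to 11:40–17:00: 14:30–14:35, 16:20–16:45.
Total common minutes: 5 + 25 = 30.

30 minutes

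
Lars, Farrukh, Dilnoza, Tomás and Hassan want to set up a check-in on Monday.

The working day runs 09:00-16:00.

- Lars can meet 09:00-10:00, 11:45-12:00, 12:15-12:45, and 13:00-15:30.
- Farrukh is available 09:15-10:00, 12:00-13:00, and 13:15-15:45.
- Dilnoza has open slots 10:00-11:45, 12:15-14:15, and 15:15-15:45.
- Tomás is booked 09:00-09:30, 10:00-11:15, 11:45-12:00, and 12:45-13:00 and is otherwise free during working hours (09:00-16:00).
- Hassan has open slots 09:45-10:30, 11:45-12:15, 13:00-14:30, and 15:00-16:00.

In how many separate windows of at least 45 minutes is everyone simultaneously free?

1

Tomás free within 09:00–16:00: 09:30–10:00, 11:15–11:45, 12:00–12:45, 13:00–16:00.
Lars ∩ Farrukh: 09:15–10:00, 12:15–12:45, 13:15–15:30.
Lars ∩ Farrukh ∩ Dilnoza: 12:15–12:45, 13:15–14:15, 15:15–15:30.
Lars ∩ Farrukh ∩ Dilnoza ∩ Tomás: 12:15–12:45, 13:15–14:15, 15:15–15:30.
Lars ∩ Farrukh ∩ Dilnoza ∩ Tomás ∩ Hassan: 13:15–14:15, 15:15–15:30.
Windows ≥ 45 min: 13:15–14:15.
That's 1 window.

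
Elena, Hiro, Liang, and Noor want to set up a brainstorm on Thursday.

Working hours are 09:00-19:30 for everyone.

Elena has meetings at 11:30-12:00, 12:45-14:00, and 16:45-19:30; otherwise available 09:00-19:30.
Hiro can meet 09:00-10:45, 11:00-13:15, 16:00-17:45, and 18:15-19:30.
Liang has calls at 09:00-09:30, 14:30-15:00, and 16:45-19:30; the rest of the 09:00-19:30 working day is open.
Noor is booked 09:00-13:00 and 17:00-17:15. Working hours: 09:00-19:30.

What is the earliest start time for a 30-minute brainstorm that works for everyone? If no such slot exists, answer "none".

16:00

Elena free within 09:00–19:30: 09:00–11:30, 12:00–12:45, 14:00–16:45.
Liang free within 09:00–19:30: 09:30–14:30, 15:00–16:45.
Noor free within 09:00–19:30: 13:00–17:00, 17:15–19:30.
Elena ∩ Hiro: 09:00–10:45, 11:00–11:30, 12:00–12:45, 16:00–16:45.
Elena ∩ Hiro ∩ Liang: 09:30–10:45, 11:00–11:30, 12:00–12:45, 16:00–16:45.
Elena ∩ Hiro ∩ Liang ∩ Noor: 16:00–16:45.
Windows ≥ 30 min: 16:00–16:45.
Earliest such window starts at 16:00.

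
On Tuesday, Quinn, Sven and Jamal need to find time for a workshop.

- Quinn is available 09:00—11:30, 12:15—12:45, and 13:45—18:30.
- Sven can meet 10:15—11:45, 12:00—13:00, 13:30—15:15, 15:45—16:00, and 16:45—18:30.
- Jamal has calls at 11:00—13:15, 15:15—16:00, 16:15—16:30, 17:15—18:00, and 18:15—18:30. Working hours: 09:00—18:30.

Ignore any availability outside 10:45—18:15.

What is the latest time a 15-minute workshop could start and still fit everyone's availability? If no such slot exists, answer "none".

Jamal free within 09:00–18:30: 09:00–11:00, 13:15–15:15, 16:00–16:15, 16:30–17:15, 18:00–18:15.
Quinn ∩ Sven: 10:15–11:30, 12:15–12:45, 13:45–15:15, 15:45–16:00, 16:45–18:30.
Quinn ∩ Sven ∩ Jamal: 10:15–11:00, 13:45–15:15, 16:45–17:15, 18:00–18:15.
Restricted to 10:45–18:15: 10:45–11:00, 13:45–15:15, 16:45–17:15, 18:00–18:15.
Windows ≥ 15 min: 10:45–11:00, 13:45–15:15, 16:45–17:15, 18:00–18:15.
Latest start in the last window 18:00–18:15 is 18:15 − 15 min = 18:00.

18:00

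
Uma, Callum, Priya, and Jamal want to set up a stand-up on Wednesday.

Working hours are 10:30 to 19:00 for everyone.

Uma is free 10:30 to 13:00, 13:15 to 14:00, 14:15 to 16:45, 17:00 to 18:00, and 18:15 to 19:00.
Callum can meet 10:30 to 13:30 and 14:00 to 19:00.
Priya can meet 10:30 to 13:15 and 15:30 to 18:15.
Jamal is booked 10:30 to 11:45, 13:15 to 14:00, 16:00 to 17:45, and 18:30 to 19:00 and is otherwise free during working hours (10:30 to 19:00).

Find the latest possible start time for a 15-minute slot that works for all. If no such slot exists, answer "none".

Jamal free within 10:30–19:00: 11:45–13:15, 14:00–16:00, 17:45–18:30.
Uma ∩ Callum: 10:30–13:00, 13:15–13:30, 14:15–16:45, 17:00–18:00, 18:15–19:00.
Uma ∩ Callum ∩ Priya: 10:30–13:00, 15:30–16:45, 17:00–18:00.
Uma ∩ Callum ∩ Priya ∩ Jamal: 11:45–13:00, 15:30–16:00, 17:45–18:00.
Windows ≥ 15 min: 11:45–13:00, 15:30–16:00, 17:45–18:00.
Latest start in the last window 17:45–18:00 is 18:00 − 15 min = 17:45.

17:45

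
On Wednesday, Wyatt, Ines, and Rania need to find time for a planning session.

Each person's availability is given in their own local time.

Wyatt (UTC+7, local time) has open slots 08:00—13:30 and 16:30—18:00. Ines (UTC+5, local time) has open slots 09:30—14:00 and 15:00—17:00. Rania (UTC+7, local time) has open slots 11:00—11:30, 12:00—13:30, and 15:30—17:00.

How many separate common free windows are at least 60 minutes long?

1

Wyatt → UTC: 01:00–06:30, 09:30–11:00.
Ines → UTC: 04:30–09:00, 10:00–12:00.
Rania → UTC: 04:00–04:30, 05:00–06:30, 08:30–10:00.
Wyatt ∩ Ines: 04:30–06:30, 10:00–11:00.
Wyatt ∩ Ines ∩ Rania: 05:00–06:30.
Windows ≥ 60 min: 05:00–06:30.
That's 1 window.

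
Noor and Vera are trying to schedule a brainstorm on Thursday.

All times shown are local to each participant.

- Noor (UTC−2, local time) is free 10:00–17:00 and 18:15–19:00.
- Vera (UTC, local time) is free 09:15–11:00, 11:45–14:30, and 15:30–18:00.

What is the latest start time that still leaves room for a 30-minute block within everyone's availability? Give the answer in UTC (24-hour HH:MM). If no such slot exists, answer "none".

17:30

Noor → UTC: 12:00–19:00, 20:15–21:00.
Vera → UTC: 09:15–11:00, 11:45–14:30, 15:30–18:00.
Noor ∩ Vera: 12:00–14:30, 15:30–18:00.
Windows ≥ 30 min: 12:00–14:30, 15:30–18:00.
Latest start in the last window 15:30–18:00 is 18:00 − 30 min = 17:30.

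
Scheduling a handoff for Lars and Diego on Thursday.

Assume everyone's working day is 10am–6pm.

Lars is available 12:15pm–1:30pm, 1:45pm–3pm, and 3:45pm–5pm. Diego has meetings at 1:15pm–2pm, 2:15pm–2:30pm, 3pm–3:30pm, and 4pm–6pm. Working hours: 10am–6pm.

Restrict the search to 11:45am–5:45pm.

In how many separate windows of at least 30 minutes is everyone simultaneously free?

2

Diego free within 10:00–18:00: 10:00–13:15, 14:00–14:15, 14:30–15:00, 15:30–16:00.
Lars ∩ Diego: 12:15–13:15, 14:00–14:15, 14:30–15:00, 15:45–16:00.
Restricted to 11:45–17:45: 12:15–13:15, 14:00–14:15, 14:30–15:00, 15:45–16:00.
Windows ≥ 30 min: 12:15–13:15, 14:30–15:00.
That's 2 windows.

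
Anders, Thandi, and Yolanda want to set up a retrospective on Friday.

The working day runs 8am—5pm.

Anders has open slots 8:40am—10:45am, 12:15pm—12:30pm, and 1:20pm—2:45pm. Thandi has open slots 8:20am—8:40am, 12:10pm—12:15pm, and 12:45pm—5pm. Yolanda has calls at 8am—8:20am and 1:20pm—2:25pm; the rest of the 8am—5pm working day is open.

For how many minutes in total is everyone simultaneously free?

Yolanda free within 08:00–17:00: 08:20–13:20, 14:25–17:00.
Anders ∩ Thandi: 13:20–14:45.
Anders ∩ Thandi ∩ Yolanda: 14:25–14:45.
Total common minutes: 20.

20 minutes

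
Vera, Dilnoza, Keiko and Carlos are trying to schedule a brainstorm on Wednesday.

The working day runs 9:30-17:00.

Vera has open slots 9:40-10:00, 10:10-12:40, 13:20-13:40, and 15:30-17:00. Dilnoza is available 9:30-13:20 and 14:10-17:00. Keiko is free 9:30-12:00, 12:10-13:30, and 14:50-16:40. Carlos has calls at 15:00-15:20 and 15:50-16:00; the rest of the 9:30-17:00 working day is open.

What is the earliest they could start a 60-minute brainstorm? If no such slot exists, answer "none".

Carlos free within 09:30–17:00: 09:30–15:00, 15:20–15:50, 16:00–17:00.
Vera ∩ Dilnoza: 09:40–10:00, 10:10–12:40, 15:30–17:00.
Vera ∩ Dilnoza ∩ Keiko: 09:40–10:00, 10:10–12:00, 12:10–12:40, 15:30–16:40.
Vera ∩ Dilnoza ∩ Keiko ∩ Carlos: 09:40–10:00, 10:10–12:00, 12:10–12:40, 15:30–15:50, 16:00–16:40.
Windows ≥ 60 min: 10:10–12:00.
Earliest such window starts at 10:10.

10:10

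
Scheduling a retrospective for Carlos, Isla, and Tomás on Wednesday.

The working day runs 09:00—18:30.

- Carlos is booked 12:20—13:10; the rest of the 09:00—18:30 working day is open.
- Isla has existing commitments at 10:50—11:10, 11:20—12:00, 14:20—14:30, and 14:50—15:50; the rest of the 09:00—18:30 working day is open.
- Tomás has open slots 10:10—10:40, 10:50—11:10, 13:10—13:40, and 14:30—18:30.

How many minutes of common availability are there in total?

240 minutes

Carlos free within 09:00–18:30: 09:00–12:20, 13:10–18:30.
Isla free within 09:00–18:30: 09:00–10:50, 11:10–11:20, 12:00–14:20, 14:30–14:50, 15:50–18:30.
Carlos ∩ Isla: 09:00–10:50, 11:10–11:20, 12:00–12:20, 13:10–14:20, 14:30–14:50, 15:50–18:30.
Carlos ∩ Isla ∩ Tomás: 10:10–10:40, 13:10–13:40, 14:30–14:50, 15:50–18:30.
Total common minutes: 30 + 30 + 20 + 160 = 240.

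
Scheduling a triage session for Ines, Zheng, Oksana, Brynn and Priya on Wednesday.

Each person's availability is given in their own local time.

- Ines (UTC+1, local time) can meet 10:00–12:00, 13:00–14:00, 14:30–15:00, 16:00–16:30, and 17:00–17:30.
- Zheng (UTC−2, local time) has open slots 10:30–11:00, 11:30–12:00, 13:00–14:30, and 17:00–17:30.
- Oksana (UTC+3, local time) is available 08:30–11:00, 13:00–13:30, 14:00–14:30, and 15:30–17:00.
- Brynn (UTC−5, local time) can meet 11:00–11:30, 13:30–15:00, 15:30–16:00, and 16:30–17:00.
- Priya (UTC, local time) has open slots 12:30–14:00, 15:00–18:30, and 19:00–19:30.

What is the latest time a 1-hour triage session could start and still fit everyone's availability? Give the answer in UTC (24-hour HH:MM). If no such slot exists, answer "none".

none

Ines → UTC: 09:00–11:00, 12:00–13:00, 13:30–14:00, 15:00–15:30, 16:00–16:30.
Zheng → UTC: 12:30–13:00, 13:30–14:00, 15:00–16:30, 19:00–19:30.
Oksana → UTC: 05:30–08:00, 10:00–10:30, 11:00–11:30, 12:30–14:00.
Brynn → UTC: 16:00–16:30, 18:30–20:00, 20:30–21:00, 21:30–22:00.
Priya → UTC: 12:30–14:00, 15:00–18:30, 19:00–19:30.
Ines ∩ Zheng: 12:30–13:00, 13:30–14:00, 15:00–15:30, 16:00–16:30.
Ines ∩ Zheng ∩ Oksana: 12:30–13:00, 13:30–14:00.
Ines ∩ Zheng ∩ Oksana ∩ Brynn: (none).
Ines ∩ Zheng ∩ Oksana ∩ Brynn ∩ Priya: (none).
Windows ≥ 60 min: (none).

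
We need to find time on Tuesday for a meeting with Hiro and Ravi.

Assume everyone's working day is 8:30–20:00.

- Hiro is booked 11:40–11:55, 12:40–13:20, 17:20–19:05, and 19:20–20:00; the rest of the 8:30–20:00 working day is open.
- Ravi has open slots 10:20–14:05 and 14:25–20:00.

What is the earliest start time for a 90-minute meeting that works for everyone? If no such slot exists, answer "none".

Hiro free within 08:30–20:00: 08:30–11:40, 11:55–12:40, 13:20–17:20, 19:05–19:20.
Hiro ∩ Ravi: 10:20–11:40, 11:55–12:40, 13:20–14:05, 14:25–17:20, 19:05–19:20.
Windows ≥ 90 min: 14:25–17:20.
Earliest such window starts at 14:25.

14:25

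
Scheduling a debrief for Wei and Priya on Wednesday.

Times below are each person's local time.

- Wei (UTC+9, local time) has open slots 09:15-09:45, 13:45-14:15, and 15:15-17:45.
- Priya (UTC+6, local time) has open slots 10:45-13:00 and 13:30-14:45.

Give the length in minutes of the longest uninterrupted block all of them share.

Wei → UTC: 00:15–00:45, 04:45–05:15, 06:15–08:45.
Priya → UTC: 04:45–07:00, 07:30–08:45.
Wei ∩ Priya: 04:45–05:15, 06:15–07:00, 07:30–08:45.
Common window lengths: 30, 45, 75 min; longest is 75.

75 minutes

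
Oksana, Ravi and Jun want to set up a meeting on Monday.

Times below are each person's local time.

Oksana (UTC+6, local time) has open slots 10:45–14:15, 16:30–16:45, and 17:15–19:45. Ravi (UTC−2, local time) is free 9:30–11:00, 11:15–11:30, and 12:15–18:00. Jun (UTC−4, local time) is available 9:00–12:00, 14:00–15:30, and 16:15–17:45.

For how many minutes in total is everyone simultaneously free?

15 minutes

Oksana → UTC: 04:45–08:15, 10:30–10:45, 11:15–13:45.
Ravi → UTC: 11:30–13:00, 13:15–13:30, 14:15–20:00.
Jun → UTC: 13:00–16:00, 18:00–19:30, 20:15–21:45.
Oksana ∩ Ravi: 11:30–13:00, 13:15–13:30.
Oksana ∩ Ravi ∩ Jun: 13:15–13:30.
Total common minutes: 15.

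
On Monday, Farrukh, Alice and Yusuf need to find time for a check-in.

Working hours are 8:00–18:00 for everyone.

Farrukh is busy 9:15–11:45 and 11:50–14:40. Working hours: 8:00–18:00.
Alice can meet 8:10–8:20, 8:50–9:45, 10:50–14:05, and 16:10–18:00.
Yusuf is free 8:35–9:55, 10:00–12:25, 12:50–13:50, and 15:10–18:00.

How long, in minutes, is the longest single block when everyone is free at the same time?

Farrukh free within 08:00–18:00: 08:00–09:15, 11:45–11:50, 14:40–18:00.
Farrukh ∩ Alice: 08:10–08:20, 08:50–09:15, 11:45–11:50, 16:10–18:00.
Farrukh ∩ Alice ∩ Yusuf: 08:50–09:15, 11:45–11:50, 16:10–18:00.
Common window lengths: 25, 5, 110 min; longest is 110.

110 minutes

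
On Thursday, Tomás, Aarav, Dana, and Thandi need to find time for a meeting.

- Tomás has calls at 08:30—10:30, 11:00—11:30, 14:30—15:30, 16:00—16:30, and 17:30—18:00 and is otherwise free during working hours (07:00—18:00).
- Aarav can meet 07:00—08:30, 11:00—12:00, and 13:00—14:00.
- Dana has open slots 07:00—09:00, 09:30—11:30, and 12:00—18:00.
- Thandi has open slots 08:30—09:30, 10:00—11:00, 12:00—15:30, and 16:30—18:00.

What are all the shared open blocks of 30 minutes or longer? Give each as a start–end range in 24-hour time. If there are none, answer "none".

13:00–14:00

Tomás free within 07:00–18:00: 07:00–08:30, 10:30–11:00, 11:30–14:30, 15:30–16:00, 16:30–17:30.
Tomás ∩ Aarav: 07:00–08:30, 11:30–12:00, 13:00–14:00.
Tomás ∩ Aarav ∩ Dana: 07:00–08:30, 13:00–14:00.
Tomás ∩ Aarav ∩ Dana ∩ Thandi: 13:00–14:00.
Windows ≥ 30 min: 13:00–14:00.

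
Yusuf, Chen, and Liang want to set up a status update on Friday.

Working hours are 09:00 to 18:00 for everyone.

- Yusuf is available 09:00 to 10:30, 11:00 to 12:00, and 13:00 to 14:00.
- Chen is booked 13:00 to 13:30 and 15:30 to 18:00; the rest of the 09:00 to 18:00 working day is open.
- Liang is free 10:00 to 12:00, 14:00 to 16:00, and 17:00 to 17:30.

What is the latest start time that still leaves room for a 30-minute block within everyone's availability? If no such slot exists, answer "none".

Chen free within 09:00–18:00: 09:00–13:00, 13:30–15:30.
Yusuf ∩ Chen: 09:00–10:30, 11:00–12:00, 13:30–14:00.
Yusuf ∩ Chen ∩ Liang: 10:00–10:30, 11:00–12:00.
Windows ≥ 30 min: 10:00–10:30, 11:00–12:00.
Latest start in the last window 11:00–12:00 is 12:00 − 30 min = 11:30.

11:30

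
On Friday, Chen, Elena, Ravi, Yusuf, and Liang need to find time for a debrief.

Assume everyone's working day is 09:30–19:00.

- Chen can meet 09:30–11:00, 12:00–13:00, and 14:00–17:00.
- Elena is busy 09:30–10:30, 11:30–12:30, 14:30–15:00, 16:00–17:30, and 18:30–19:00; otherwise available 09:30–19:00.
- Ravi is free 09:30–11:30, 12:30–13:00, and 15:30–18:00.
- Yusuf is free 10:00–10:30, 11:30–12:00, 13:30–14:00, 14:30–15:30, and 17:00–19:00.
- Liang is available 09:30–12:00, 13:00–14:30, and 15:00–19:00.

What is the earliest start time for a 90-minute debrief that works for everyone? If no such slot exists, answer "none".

Elena free within 09:30–19:00: 10:30–11:30, 12:30–14:30, 15:00–16:00, 17:30–18:30.
Chen ∩ Elena: 10:30–11:00, 12:30–13:00, 14:00–14:30, 15:00–16:00.
Chen ∩ Elena ∩ Ravi: 10:30–11:00, 12:30–13:00, 15:30–16:00.
Chen ∩ Elena ∩ Ravi ∩ Yusuf: (none).
Chen ∩ Elena ∩ Ravi ∩ Yusuf ∩ Liang: (none).
Windows ≥ 90 min: (none).

none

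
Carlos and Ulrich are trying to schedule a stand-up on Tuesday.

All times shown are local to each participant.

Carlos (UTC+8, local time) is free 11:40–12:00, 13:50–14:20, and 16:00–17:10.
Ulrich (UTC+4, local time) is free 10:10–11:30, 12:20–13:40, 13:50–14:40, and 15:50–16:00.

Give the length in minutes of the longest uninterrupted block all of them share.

Carlos → UTC: 03:40–04:00, 05:50–06:20, 08:00–09:10.
Ulrich → UTC: 06:10–07:30, 08:20–09:40, 09:50–10:40, 11:50–12:00.
Carlos ∩ Ulrich: 06:10–06:20, 08:20–09:10.
Common window lengths: 10, 50 min; longest is 50.

50 minutes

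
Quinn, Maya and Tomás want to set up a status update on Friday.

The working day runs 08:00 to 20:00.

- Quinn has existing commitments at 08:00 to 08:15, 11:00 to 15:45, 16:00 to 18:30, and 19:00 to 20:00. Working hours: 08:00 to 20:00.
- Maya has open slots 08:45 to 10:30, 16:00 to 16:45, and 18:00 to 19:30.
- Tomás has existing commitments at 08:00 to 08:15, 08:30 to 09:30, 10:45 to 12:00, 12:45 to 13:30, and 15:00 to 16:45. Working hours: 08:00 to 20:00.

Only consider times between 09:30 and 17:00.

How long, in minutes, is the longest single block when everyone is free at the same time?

Quinn free within 08:00–20:00: 08:15–11:00, 15:45–16:00, 18:30–19:00.
Tomás free within 08:00–20:00: 08:15–08:30, 09:30–10:45, 12:00–12:45, 13:30–15:00, 16:45–20:00.
Quinn ∩ Maya: 08:45–10:30, 18:30–19:00.
Quinn ∩ Maya ∩ Tomás: 09:30–10:30, 18:30–19:00.
Restricted to 09:30–17:00: 09:30–10:30.
Single common window of 60 minutes.

60 minutes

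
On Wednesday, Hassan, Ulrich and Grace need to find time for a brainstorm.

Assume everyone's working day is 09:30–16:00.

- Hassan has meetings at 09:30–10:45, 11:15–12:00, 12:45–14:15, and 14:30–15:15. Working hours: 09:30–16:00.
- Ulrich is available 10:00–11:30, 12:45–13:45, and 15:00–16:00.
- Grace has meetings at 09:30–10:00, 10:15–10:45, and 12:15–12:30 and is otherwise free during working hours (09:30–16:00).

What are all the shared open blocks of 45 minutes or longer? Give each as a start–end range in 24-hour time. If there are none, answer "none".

15:15–16:00

Hassan free within 09:30–16:00: 10:45–11:15, 12:00–12:45, 14:15–14:30, 15:15–16:00.
Grace free within 09:30–16:00: 10:00–10:15, 10:45–12:15, 12:30–16:00.
Hassan ∩ Ulrich: 10:45–11:15, 15:15–16:00.
Hassan ∩ Ulrich ∩ Grace: 10:45–11:15, 15:15–16:00.
Windows ≥ 45 min: 15:15–16:00.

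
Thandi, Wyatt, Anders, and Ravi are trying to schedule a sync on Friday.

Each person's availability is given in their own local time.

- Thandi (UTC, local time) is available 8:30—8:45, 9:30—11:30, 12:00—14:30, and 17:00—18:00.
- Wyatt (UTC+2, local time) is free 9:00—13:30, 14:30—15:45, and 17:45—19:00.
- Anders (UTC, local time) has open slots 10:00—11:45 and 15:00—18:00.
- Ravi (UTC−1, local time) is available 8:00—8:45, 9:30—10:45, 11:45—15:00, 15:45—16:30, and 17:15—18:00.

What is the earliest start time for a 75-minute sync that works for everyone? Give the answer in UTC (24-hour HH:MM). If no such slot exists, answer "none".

Thandi → UTC: 08:30–08:45, 09:30–11:30, 12:00–14:30, 17:00–18:00.
Wyatt → UTC: 07:00–11:30, 12:30–13:45, 15:45–17:00.
Anders → UTC: 10:00–11:45, 15:00–18:00.
Ravi → UTC: 09:00–09:45, 10:30–11:45, 12:45–16:00, 16:45–17:30, 18:15–19:00.
Thandi ∩ Wyatt: 08:30–08:45, 09:30–11:30, 12:30–13:45.
Thandi ∩ Wyatt ∩ Anders: 10:00–11:30.
Thandi ∩ Wyatt ∩ Anders ∩ Ravi: 10:30–11:30.
Windows ≥ 75 min: (none).

none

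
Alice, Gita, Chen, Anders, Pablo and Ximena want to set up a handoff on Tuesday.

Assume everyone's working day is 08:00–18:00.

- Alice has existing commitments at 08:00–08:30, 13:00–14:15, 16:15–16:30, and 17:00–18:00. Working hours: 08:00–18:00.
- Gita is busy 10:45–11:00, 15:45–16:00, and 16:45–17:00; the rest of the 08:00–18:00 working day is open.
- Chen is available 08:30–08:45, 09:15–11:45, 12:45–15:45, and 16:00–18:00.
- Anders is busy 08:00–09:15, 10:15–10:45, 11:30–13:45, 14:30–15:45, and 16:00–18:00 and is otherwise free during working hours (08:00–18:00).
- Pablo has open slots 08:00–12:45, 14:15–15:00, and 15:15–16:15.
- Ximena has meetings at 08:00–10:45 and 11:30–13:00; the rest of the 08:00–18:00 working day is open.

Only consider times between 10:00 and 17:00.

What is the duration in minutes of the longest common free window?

30 minutes

Alice free within 08:00–18:00: 08:30–13:00, 14:15–16:15, 16:30–17:00.
Gita free within 08:00–18:00: 08:00–10:45, 11:00–15:45, 16:00–16:45, 17:00–18:00.
Anders free within 08:00–18:00: 09:15–10:15, 10:45–11:30, 13:45–14:30, 15:45–16:00.
Ximena free within 08:00–18:00: 10:45–11:30, 13:00–18:00.
Alice ∩ Gita: 08:30–10:45, 11:00–13:00, 14:15–15:45, 16:00–16:15, 16:30–16:45.
Alice ∩ Gita ∩ Chen: 08:30–08:45, 09:15–10:45, 11:00–11:45, 12:45–13:00, 14:15–15:45, 16:00–16:15, 16:30–16:45.
Alice ∩ Gita ∩ Chen ∩ Anders: 09:15–10:15, 11:00–11:30, 14:15–14:30.
Alice ∩ Gita ∩ Chen ∩ Anders ∩ Pablo: 09:15–10:15, 11:00–11:30, 14:15–14:30.
Alice ∩ Gita ∩ Chen ∩ Anders ∩ Pablo ∩ Ximena: 11:00–11:30, 14:15–14:30.
Restricted to 10:00–17:00: 11:00–11:30, 14:15–14:30.
Common window lengths: 30, 15 min; longest is 30.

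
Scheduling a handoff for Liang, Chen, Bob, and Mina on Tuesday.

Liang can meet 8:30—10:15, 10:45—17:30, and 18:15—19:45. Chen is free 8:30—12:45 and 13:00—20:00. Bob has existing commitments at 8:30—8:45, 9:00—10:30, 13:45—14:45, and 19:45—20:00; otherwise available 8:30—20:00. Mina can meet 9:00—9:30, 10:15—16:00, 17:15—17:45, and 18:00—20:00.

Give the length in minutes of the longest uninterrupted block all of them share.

120 minutes

Bob free within 08:30–20:00: 08:45–09:00, 10:30–13:45, 14:45–19:45.
Liang ∩ Chen: 08:30–10:15, 10:45–12:45, 13:00–17:30, 18:15–19:45.
Liang ∩ Chen ∩ Bob: 08:45–09:00, 10:45–12:45, 13:00–13:45, 14:45–17:30, 18:15–19:45.
Liang ∩ Chen ∩ Bob ∩ Mina: 10:45–12:45, 13:00–13:45, 14:45–16:00, 17:15–17:30, 18:15–19:45.
Common window lengths: 120, 45, 75, 15, 90 min; longest is 120.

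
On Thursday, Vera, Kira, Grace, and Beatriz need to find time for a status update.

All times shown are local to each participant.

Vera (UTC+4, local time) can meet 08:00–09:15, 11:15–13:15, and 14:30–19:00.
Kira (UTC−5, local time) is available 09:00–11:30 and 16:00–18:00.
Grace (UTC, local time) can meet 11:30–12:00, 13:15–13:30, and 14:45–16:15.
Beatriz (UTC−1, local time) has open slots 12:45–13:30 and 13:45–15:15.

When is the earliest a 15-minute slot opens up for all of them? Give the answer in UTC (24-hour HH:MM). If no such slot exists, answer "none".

Vera → UTC: 04:00–05:15, 07:15–09:15, 10:30–15:00.
Kira → UTC: 14:00–16:30, 21:00–23:00.
Grace → UTC: 11:30–12:00, 13:15–13:30, 14:45–16:15.
Beatriz → UTC: 13:45–14:30, 14:45–16:15.
Vera ∩ Kira: 14:00–15:00.
Vera ∩ Kira ∩ Grace: 14:45–15:00.
Vera ∩ Kira ∩ Grace ∩ Beatriz: 14:45–15:00.
Windows ≥ 15 min: 14:45–15:00.
Earliest such window starts at 14:45.

14:45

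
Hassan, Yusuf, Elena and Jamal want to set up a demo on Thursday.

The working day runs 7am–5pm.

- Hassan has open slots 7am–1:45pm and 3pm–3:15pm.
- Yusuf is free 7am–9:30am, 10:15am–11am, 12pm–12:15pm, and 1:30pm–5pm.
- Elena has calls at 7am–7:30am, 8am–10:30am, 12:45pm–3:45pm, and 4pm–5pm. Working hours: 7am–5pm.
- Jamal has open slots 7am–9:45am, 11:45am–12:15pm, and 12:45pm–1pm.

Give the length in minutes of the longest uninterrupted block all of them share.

30 minutes

Elena free within 07:00–17:00: 07:30–08:00, 10:30–12:45, 15:45–16:00.
Hassan ∩ Yusuf: 07:00–09:30, 10:15–11:00, 12:00–12:15, 13:30–13:45, 15:00–15:15.
Hassan ∩ Yusuf ∩ Elena: 07:30–08:00, 10:30–11:00, 12:00–12:15.
Hassan ∩ Yusuf ∩ Elena ∩ Jamal: 07:30–08:00, 12:00–12:15.
Common window lengths: 30, 15 min; longest is 30.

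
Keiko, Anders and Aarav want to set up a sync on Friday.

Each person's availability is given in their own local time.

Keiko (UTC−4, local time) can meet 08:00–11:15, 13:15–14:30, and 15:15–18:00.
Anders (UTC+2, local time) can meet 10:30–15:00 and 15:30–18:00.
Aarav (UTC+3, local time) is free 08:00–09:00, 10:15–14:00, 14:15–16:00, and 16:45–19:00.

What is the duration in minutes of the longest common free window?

90 minutes

Keiko → UTC: 12:00–15:15, 17:15–18:30, 19:15–22:00.
Anders → UTC: 08:30–13:00, 13:30–16:00.
Aarav → UTC: 05:00–06:00, 07:15–11:00, 11:15–13:00, 13:45–16:00.
Keiko ∩ Anders: 12:00–13:00, 13:30–15:15.
Keiko ∩ Anders ∩ Aarav: 12:00–13:00, 13:45–15:15.
Common window lengths: 60, 90 min; longest is 90.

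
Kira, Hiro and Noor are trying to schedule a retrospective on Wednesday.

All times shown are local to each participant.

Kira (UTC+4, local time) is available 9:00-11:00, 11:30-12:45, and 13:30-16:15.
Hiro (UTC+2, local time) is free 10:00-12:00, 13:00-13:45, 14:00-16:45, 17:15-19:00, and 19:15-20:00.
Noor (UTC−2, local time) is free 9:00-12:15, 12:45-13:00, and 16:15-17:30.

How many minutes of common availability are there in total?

Kira → UTC: 05:00–07:00, 07:30–08:45, 09:30–12:15.
Hiro → UTC: 08:00–10:00, 11:00–11:45, 12:00–14:45, 15:15–17:00, 17:15–18:00.
Noor → UTC: 11:00–14:15, 14:45–15:00, 18:15–19:30.
Kira ∩ Hiro: 08:00–08:45, 09:30–10:00, 11:00–11:45, 12:00–12:15.
Kira ∩ Hiro ∩ Noor: 11:00–11:45, 12:00–12:15.
Total common minutes: 45 + 15 = 60.

60 minutes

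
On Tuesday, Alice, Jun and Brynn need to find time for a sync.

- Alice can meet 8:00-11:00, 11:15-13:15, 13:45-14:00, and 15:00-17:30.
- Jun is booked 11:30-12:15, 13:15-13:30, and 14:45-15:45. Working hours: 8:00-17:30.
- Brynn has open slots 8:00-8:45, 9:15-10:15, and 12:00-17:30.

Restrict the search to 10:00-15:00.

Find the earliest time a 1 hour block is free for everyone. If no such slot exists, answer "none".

Jun free within 08:00–17:30: 08:00–11:30, 12:15–13:15, 13:30–14:45, 15:45–17:30.
Alice ∩ Jun: 08:00–11:00, 11:15–11:30, 12:15–13:15, 13:45–14:00, 15:45–17:30.
Alice ∩ Jun ∩ Brynn: 08:00–08:45, 09:15–10:15, 12:15–13:15, 13:45–14:00, 15:45–17:30.
Restricted to 10:00–15:00: 10:00–10:15, 12:15–13:15, 13:45–14:00.
Windows ≥ 60 min: 12:15–13:15.
Earliest such window starts at 12:15.

12:15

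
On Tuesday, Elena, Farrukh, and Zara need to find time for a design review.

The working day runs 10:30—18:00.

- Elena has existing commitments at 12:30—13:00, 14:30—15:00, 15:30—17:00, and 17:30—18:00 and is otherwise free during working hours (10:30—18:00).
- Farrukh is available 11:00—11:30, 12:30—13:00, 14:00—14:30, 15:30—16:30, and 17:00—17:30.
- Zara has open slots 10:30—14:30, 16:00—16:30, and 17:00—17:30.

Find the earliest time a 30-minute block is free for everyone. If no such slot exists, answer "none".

Elena free within 10:30–18:00: 10:30–12:30, 13:00–14:30, 15:00–15:30, 17:00–17:30.
Elena ∩ Farrukh: 11:00–11:30, 14:00–14:30, 17:00–17:30.
Elena ∩ Farrukh ∩ Zara: 11:00–11:30, 14:00–14:30, 17:00–17:30.
Windows ≥ 30 min: 11:00–11:30, 14:00–14:30, 17:00–17:30.
Earliest such window starts at 11:00.

11:00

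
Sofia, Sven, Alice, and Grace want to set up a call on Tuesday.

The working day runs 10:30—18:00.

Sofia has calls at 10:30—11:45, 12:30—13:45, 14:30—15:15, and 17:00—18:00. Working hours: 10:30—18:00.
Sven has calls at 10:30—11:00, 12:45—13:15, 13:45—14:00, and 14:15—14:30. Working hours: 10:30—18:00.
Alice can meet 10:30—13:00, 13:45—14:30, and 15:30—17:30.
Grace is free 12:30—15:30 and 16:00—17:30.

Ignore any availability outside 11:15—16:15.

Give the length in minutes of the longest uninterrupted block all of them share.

15 minutes

Sofia free within 10:30–18:00: 11:45–12:30, 13:45–14:30, 15:15–17:00.
Sven free within 10:30–18:00: 11:00–12:45, 13:15–13:45, 14:00–14:15, 14:30–18:00.
Sofia ∩ Sven: 11:45–12:30, 14:00–14:15, 15:15–17:00.
Sofia ∩ Sven ∩ Alice: 11:45–12:30, 14:00–14:15, 15:30–17:00.
Sofia ∩ Sven ∩ Alice ∩ Grace: 14:00–14:15, 16:00–17:00.
Restricted to 11:15–16:15: 14:00–14:15, 16:00–16:15.
Common window lengths: 15, 15 min; longest is 15.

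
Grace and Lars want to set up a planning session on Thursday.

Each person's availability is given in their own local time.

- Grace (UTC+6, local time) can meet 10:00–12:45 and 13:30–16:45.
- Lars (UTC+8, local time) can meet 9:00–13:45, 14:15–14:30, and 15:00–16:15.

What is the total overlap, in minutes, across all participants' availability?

165 minutes

Grace → UTC: 04:00–06:45, 07:30–10:45.
Lars → UTC: 01:00–05:45, 06:15–06:30, 07:00–08:15.
Grace ∩ Lars: 04:00–05:45, 06:15–06:30, 07:30–08:15.
Total common minutes: 105 + 15 + 45 = 165.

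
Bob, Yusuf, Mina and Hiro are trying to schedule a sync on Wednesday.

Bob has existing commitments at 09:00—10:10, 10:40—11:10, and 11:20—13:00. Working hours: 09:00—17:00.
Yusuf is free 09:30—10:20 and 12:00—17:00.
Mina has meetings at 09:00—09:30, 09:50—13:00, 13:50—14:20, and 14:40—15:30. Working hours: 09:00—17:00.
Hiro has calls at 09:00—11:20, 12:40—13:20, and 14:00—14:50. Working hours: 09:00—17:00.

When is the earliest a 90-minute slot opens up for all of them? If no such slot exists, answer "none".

15:30

Bob free within 09:00–17:00: 10:10–10:40, 11:10–11:20, 13:00–17:00.
Mina free within 09:00–17:00: 09:30–09:50, 13:00–13:50, 14:20–14:40, 15:30–17:00.
Hiro free within 09:00–17:00: 11:20–12:40, 13:20–14:00, 14:50–17:00.
Bob ∩ Yusuf: 10:10–10:20, 13:00–17:00.
Bob ∩ Yusuf ∩ Mina: 13:00–13:50, 14:20–14:40, 15:30–17:00.
Bob ∩ Yusuf ∩ Mina ∩ Hiro: 13:20–13:50, 15:30–17:00.
Windows ≥ 90 min: 15:30–17:00.
Earliest such window starts at 15:30.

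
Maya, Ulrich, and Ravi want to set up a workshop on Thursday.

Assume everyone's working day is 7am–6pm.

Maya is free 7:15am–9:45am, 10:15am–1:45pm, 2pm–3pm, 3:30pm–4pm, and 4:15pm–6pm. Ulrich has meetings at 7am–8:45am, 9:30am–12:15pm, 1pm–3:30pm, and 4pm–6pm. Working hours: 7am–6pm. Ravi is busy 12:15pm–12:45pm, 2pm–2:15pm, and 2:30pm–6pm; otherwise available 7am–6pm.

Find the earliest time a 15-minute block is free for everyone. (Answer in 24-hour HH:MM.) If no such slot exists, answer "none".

08:45

Ulrich free within 07:00–18:00: 08:45–09:30, 12:15–13:00, 15:30–16:00.
Ravi free within 07:00–18:00: 07:00–12:15, 12:45–14:00, 14:15–14:30.
Maya ∩ Ulrich: 08:45–09:30, 12:15–13:00, 15:30–16:00.
Maya ∩ Ulrich ∩ Ravi: 08:45–09:30, 12:45–13:00.
Windows ≥ 15 min: 08:45–09:30, 12:45–13:00.
Earliest such window starts at 08:45.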